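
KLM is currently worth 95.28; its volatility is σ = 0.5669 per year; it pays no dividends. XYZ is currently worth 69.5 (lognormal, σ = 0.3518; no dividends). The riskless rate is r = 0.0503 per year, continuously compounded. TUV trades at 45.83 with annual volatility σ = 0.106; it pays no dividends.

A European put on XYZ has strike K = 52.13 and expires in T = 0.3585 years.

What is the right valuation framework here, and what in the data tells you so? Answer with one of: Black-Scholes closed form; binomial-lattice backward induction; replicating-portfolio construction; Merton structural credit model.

Key observation: a European-exercise option on XYZ struck at 52.13 — a GBM underlying with constant parameters — admits an analytic price: the data contain no early exercise, no discrete tree, no debt structure.

framework: Black-Scholes closed form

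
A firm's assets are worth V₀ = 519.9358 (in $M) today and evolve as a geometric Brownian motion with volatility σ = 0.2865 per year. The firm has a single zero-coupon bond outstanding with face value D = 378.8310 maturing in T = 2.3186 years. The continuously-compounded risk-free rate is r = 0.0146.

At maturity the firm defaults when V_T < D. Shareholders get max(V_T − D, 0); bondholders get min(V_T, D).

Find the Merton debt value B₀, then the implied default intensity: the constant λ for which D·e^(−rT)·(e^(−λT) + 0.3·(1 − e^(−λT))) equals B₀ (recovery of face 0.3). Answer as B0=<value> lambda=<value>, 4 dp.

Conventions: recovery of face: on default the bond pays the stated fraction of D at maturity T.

Work the structural quantities from V₀ = 519.9358 against face 378.8310:
d₁ = [ln(V₀/D) + (r + σ²/2)T] / (σ√T)
   = [ln(519.9358/378.8310) + (0.0146 + 0.5·0.2865²)·2.3186] / (0.2865·√2.3186)
   = [0.316615 + 0.129010] / 0.436252 = 1.021484
d₂ = d₁ − σ√T = 1.021484 − 0.436252 = 0.585232
N(d₁) = 0.846487,  N(d₂) = 0.720804,  e^(−rT) = 0.966715
E₀ = V₀·N(d₁) − D·e^(−rT)·N(d₂)
   = 519.9358·0.846487 − 378.8310·0.966715·0.720804 = 176.145072
B₀ = V₀ − E₀ = 519.9358 − 176.145072 = 343.790728
e^(−λT) = (B₀·e^(rT)/D − 0.3)/(1 − 0.3) = (343.7907·1.034431/378.8310 − 0.3)/0.7 = 0.91250065
λ = −ln(0.91250065)/2.3186 = 0.039492

B0=343.7907 lambda=0.0395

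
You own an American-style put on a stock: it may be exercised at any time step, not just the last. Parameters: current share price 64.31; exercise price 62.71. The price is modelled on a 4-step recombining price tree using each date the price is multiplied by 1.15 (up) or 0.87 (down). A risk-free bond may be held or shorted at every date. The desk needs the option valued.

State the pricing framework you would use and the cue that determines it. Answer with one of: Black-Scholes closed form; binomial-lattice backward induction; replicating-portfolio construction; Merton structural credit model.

Key observation: the defining feature is the embedded early-exercise option across 4 discrete dates on the spot-64.31 tree; pricing the strike-62.71 put means working backward with an exercise test at every node.

framework: binomial-lattice backward induction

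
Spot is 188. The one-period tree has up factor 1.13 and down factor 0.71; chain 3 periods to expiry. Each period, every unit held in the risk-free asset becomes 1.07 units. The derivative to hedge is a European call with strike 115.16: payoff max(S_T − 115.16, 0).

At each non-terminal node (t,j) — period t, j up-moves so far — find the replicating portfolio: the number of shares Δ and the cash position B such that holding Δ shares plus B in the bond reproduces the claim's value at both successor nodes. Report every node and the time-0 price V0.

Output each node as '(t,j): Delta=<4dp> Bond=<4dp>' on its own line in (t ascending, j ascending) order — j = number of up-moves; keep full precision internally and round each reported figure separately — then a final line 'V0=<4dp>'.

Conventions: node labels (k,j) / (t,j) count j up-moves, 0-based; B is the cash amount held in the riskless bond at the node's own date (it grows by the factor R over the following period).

(0,0): Delta=0.9692 Bond=-87.7465
(1,0): Delta=0.7899 Bond=-69.9629
(1,1): Delta=0.9879 Bond=-97.8764
(2,0): Delta=0.0000 Bond=0.0000
(2,1): Delta=0.8726 Bond=-87.3370
(2,2): Delta=1.0000 Bond=-107.6262
V0=94.4547

Arbitrage-free pricing uses the up-move probability p* = (R−d)/(u−d) = 0.8571, discounting each step at R = 1.07.
Payoffs at expiry: V(3,0)=0.0000, V(3,1)=0.0000, V(3,2)=55.2806, V(3,3)=156.1046
  t=2,j=0: stock 94.7708 → up 107.0910 (V=0.0000), down 67.2873 (V=0.0000). Price 0.0000; hedge Δ=0.0000, bond B=0.0000.
  t=2,j=1: stock 150.8324 → up 170.4406 (V=55.2806), down 107.0910 (V=0.0000). Price 44.2835; hedge Δ=0.8726, bond B=-87.3370.
  t=2,j=2: stock 240.0572 → up 271.2646 (V=156.1046), down 170.4406 (V=55.2806). Price 132.4310; hedge Δ=1.0000, bond B=-107.6262.
  t=1,j=0: stock 133.4800 → up 150.8324 (V=44.2835), down 94.7708 (V=0.0000). Price 35.4741; hedge Δ=0.7899, bond B=-69.9629.
  t=1,j=1: stock 212.4400 → up 240.0572 (V=132.4310), down 150.8324 (V=44.2835). Price 111.9986; hedge Δ=0.9879, bond B=-97.8764.
  t=0,j=0: stock 188.0000 → up 212.4400 (V=111.9986), down 133.4800 (V=35.4741). Price 94.4547; hedge Δ=0.9692, bond B=-87.7465.
Sanity check at the root: Δ(0,0)·S0 + B(0,0) reproduces V0 = 94.4547.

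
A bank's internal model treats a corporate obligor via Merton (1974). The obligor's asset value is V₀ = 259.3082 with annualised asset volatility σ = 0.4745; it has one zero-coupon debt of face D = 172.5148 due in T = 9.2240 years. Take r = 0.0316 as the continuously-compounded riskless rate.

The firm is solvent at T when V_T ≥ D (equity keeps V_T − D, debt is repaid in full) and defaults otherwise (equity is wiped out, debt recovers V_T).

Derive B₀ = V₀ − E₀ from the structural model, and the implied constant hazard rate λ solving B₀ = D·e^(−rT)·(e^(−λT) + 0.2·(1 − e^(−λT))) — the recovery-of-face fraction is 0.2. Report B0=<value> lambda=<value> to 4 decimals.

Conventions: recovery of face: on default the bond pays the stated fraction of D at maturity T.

B0=82.0062 lambda=0.0657

Equity is a call on the firm's assets struck at D = 172.5148:
d₁ = [ln(V₀/D) + (r + σ²/2)T] / (σ√T)
   = [ln(259.3082/172.5148) + (0.0316 + 0.5·0.4745²)·9.2240] / (0.4745·√9.2240)
   = [0.407534 + 1.329871] / 1.441106 = 1.205606
d₂ = d₁ − σ√T = 1.205606 − 1.441106 = -0.235500
N(d₁) = 0.886015,  N(d₂) = 0.406910,  e^(−rT) = 0.747158
E₀ = V₀·N(d₁) − D·e^(−rT)·N(d₂)
   = 259.3082·0.886015 − 172.5148·0.747158·0.406910 = 177.301967
B₀ = V₀ − E₀ = 259.3082 − 177.301967 = 82.006233
e^(−λT) = (B₀·e^(rT)/D − 0.2)/(1 − 0.2) = (82.0062·1.338405/172.5148 − 0.2)/0.8 = 0.54527587
λ = −ln(0.54527587)/9.2240 = 0.065748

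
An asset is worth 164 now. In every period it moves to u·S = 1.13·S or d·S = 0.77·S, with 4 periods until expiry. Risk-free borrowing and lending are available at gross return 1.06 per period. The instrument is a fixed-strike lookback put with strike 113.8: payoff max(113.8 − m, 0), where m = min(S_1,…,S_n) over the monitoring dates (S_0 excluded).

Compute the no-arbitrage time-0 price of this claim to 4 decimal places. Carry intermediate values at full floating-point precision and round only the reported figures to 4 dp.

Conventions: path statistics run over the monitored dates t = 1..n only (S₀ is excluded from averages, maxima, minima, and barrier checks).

price = 1.1315

Under the martingale measure an up-move has probability p* = 0.8056; value the claim as the probability-weighted average of per-path payoffs, discounted 4 periods at R = 1.06.
Enumerate all 2^4 = 16 price paths (U = up ×1.13, D = down ×0.77); each path with k up-moves has probability p*^k·(1−p*)^(4−k).
DDDD: m=57.6510, payoff=56.1490, prob=0.001429
UDDD: m=84.6047, payoff=29.1953, prob=0.005922
DUDD: m=84.6047, payoff=29.1953, prob=0.005922
UUDD: m=124.1601, payoff=0.0000, prob=0.024535
DDUD: m=84.6047, payoff=29.1953, prob=0.005922
UDUD: m=124.1601, payoff=0.0000, prob=0.024535
DUUD: m=124.1601, payoff=0.0000, prob=0.024535
UUUD: m=182.2090, payoff=0.0000, prob=0.101644
DDDU: m=74.8714, payoff=38.9286, prob=0.005922
UDDU: m=109.8762, payoff=3.9238, prob=0.024535
DUDU: m=109.8762, payoff=3.9238, prob=0.024535
UUDU: m=161.2469, payoff=0.0000, prob=0.101644
DDUU: m=97.2356, payoff=16.5644, prob=0.024535
UDUU: m=142.6964, payoff=0.0000, prob=0.101644
DUUU: m=126.2800, payoff=0.0000, prob=0.101644
UUUU: m=185.3200, payoff=0.0000, prob=0.421097
Price = Σ prob·payoff / R^4 = 1.428449 / 1.262477 = 1.1315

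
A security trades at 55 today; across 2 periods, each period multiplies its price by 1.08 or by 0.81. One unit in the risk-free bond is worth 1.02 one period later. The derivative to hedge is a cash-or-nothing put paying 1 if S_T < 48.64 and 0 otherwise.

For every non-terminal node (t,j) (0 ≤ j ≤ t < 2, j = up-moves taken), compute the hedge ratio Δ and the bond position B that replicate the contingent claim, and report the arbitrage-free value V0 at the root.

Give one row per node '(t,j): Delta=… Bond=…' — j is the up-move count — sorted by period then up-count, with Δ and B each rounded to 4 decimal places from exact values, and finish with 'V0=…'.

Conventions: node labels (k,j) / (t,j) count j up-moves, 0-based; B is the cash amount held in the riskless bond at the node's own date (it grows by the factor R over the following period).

Risk-neutral probability p* = (R−d)/(u−d) = (1.02−0.81)/(1.08−0.81) = 0.7778.
At maturity the claim pays: V(2,0)=1.0000, V(2,1)=1.0000, V(2,2)=0.0000
Node (1,0) S=44.5500: V=(p*·1.0000+(1−p*)·1.0000)/1.02=0.9804; Δ=(1.0000−1.0000)/(48.1140−36.0855)=0.0000; B=V−Δ·S=0.9804
Node (1,1) S=59.4000: V=(p*·0.0000+(1−p*)·1.0000)/1.02=0.2179; Δ=(0.0000−1.0000)/(64.1520−48.1140)=-0.0624; B=V−Δ·S=3.9216
Node (0,0) S=55.0000: V=(p*·0.2179+(1−p*)·0.9804)/1.02=0.3797; Δ=(0.2179−0.9804)/(59.4000−44.5500)=-0.0513; B=V−Δ·S=3.2039
As a check, the time-0 holding Δ(0,0)·S0 + B(0,0) comes to 0.3797 — exactly V0.

(0,0): Delta=-0.0513 Bond=3.2039
(1,0): Delta=0.0000 Bond=0.9804
(1,1): Delta=-0.0624 Bond=3.9216
V0=0.3797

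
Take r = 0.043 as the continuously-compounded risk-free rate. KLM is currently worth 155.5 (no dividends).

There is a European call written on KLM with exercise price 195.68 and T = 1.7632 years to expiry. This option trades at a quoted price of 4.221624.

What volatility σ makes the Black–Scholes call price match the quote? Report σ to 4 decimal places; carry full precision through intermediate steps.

sigma = 0.1503

At σ = 0.1503 the Black–Scholes value reproduces the quote:
σ√T = 0.1503·√1.7632 = 0.199577
d₁ = (ln(S/K) + (r+σ²/2)T) / (σ√T) = (ln(155.5/195.68) + (0.043+0.1503²/2)·1.7632) / 0.199577 = (-0.229835 + 0.095733) / 0.199577 = -0.671932
d₂ = d₁ − σ√T = -0.671932 − 0.199577 = -0.871509
e^{−rT} = 0.926985
N(d₁) = 0.250814,  N(d₂) = 0.191738
V = S·N(d₁) − K·e^{−rT}·N(d₂) = 39.001507 − 34.779882 = 4.221624 (matching the quote); vega is positive throughout, so no other σ reproduces this price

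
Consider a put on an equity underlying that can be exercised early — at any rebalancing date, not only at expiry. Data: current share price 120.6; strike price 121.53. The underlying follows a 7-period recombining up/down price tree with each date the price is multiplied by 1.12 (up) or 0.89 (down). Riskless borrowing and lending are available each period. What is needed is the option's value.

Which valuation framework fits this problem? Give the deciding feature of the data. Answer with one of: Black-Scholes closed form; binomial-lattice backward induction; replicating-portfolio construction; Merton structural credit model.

Key observation: the defining feature is the embedded early-exercise option across 7 discrete dates on the spot-120.6 tree; pricing the strike-121.53 put means working backward with an exercise test at every node.

framework: binomial-lattice backward induction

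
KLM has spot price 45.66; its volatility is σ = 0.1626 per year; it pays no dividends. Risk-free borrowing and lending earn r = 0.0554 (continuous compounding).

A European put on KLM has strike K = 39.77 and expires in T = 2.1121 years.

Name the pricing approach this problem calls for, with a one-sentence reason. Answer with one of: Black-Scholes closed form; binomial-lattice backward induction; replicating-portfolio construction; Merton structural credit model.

Key observation: the strike-39.77 put on KLM is European-exercise on a continuously-modelled lognormal underlying, so its value is a single closed-form evaluation.

framework: Black-Scholes closed form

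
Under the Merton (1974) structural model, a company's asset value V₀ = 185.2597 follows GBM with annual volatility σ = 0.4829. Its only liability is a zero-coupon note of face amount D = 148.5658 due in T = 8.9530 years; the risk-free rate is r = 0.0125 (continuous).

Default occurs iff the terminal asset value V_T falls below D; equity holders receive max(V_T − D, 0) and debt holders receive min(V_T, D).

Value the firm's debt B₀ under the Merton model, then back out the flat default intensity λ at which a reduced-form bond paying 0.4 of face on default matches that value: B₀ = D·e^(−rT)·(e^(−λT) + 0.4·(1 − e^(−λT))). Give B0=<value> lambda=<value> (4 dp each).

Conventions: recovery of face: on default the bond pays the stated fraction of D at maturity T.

B0=72.9127 lambda=0.1557

Equity is a call on the firm's assets struck at D = 148.5658:
d₁ = [ln(V₀/D) + (r + σ²/2)T] / (σ√T)
   = [ln(185.2597/148.5658) + (0.0125 + 0.5·0.4829²)·8.9530] / (0.4829·√8.9530)
   = [0.220731 + 1.155798] / 1.444912 = 0.952673
d₂ = d₁ − σ√T = 0.952673 − 1.444912 = -0.492239
N(d₁) = 0.829622,  N(d₂) = 0.311275,  e^(−rT) = 0.894122
E₀ = V₀·N(d₁) − D·e^(−rT)·N(d₂)
   = 185.2597·0.829622 − 148.5658·0.894122·0.311275 = 112.347000
B₀ = V₀ − E₀ = 185.2597 − 112.347000 = 72.912700
e^(−λT) = (B₀·e^(rT)/D − 0.4)/(1 − 0.4) = (72.9127·1.118415/148.5658 − 0.4)/0.6 = 0.24815421
λ = −ln(0.24815421)/8.9530 = 0.155669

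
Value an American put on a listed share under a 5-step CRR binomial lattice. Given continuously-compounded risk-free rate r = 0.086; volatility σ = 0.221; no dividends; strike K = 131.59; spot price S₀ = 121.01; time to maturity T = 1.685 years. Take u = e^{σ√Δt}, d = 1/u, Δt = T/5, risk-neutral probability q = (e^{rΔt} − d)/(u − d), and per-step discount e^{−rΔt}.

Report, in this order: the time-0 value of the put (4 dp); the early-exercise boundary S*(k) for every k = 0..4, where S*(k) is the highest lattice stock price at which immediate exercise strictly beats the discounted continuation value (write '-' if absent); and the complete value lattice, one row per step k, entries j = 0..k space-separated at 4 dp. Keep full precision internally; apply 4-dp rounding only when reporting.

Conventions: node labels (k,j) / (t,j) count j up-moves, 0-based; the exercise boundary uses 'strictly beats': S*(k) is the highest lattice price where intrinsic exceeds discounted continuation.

Δt=0.33700, u=1.13689, d=0.87959, q=0.58226, disc=e^(-rΔt)=0.97143
k=5 terminal: V=max(K-S,0) → 67.8762 49.2390 25.1503 0.0000 0.0000 0.0000
k=4: j=0 S=72.4355 intr=59.1545 cont=55.3955 V=59.1545[EX]; j=1 S=93.6238 intr=37.9662 cont=34.2072 V=37.9662[EX]; j=2 S=121.0100 intr=10.5800 cont=10.2061 V=10.5800[EX]; j=3 S=156.4070 intr=0.0000 cont=0.0000 V=0.0000[hold]; j=4 S=202.1581 intr=0.0000 cont=0.0000 V=0.0000[hold]  S*(4)=121.0100
k=3: j=0 S=82.3510 intr=49.2390 cont=45.4800 V=49.2390[EX]; j=1 S=106.4397 intr=25.1503 cont=21.3913 V=25.1503[EX]; j=2 S=137.5748 intr=0.0000 cont=4.2934 V=4.2934[hold]; j=3 S=177.8172 intr=0.0000 cont=0.0000 V=0.0000[hold]  S*(3)=106.4397
k=2: j=0 S=93.6238 intr=37.9662 cont=34.2072 V=37.9662[EX]; j=1 S=121.0100 intr=10.5800 cont=12.6346 V=12.6346[hold]; j=2 S=156.4070 intr=0.0000 cont=1.7423 V=1.7423[hold]  S*(2)=93.6238
k=1: j=0 S=106.4397 intr=25.1503 cont=22.5534 V=25.1503[EX]; j=1 S=137.5748 intr=0.0000 cont=6.1127 V=6.1127[hold]  S*(1)=106.4397
k=0: j=0 S=121.0100 intr=10.5800 cont=13.6637 V=13.6637[hold]  S*(0)=-

price = 13.6637
boundary = - 106.4397 93.6238 106.4397 121.0100
tree:
13.6637
25.1503 6.1127
37.9662 12.6346 1.7423
49.2390 25.1503 4.2934 0.0000
59.1545 37.9662 10.5800 0.0000 0.0000
67.8762 49.2390 25.1503 0.0000 0.0000 0.0000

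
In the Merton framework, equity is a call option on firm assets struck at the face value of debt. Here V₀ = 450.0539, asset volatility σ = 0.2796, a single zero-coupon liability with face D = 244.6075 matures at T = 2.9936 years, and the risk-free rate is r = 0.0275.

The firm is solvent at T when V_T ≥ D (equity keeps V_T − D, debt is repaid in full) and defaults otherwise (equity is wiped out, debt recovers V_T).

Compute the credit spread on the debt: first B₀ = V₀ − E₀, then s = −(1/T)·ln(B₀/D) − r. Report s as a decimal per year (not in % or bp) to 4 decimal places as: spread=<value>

Work the structural quantities from V₀ = 450.0539 against face 244.6075:
d₁ = [ln(V₀/D) + (r + σ²/2)T] / (σ√T)
   = [ln(450.0539/244.6075) + (0.0275 + 0.5·0.2796²)·2.9936] / (0.2796·√2.9936)
   = [0.609712 + 0.199338] / 0.483765 = 1.672406
d₂ = d₁ − σ√T = 1.672406 − 0.483765 = 1.188641
N(d₁) = 0.952778,  N(d₂) = 0.882710,  e^(−rT) = 0.920974
E₀ = V₀·N(d₁) − D·e^(−rT)·N(d₂)
   = 450.0539·0.952778 − 244.6075·0.920974·0.882710 = 229.947193
B₀ = V₀ − E₀ = 450.0539 − 229.947193 = 220.106707
spread = −(1/T)·ln(B₀/D) − r = −(1/2.9936)·ln(220.106707/244.6075) − 0.0275 = 0.00775602

spread=0.0078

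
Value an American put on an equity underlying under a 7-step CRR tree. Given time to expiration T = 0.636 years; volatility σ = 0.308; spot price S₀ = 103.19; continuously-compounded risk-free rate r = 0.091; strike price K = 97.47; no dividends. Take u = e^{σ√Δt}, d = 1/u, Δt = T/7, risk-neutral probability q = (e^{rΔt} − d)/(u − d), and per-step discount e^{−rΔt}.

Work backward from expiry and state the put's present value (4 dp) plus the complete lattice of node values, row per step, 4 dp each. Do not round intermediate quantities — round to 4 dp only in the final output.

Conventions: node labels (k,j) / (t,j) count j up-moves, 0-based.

price = 5.4888
tree:
5.4888
8.6416 2.6828
13.1847 4.6100 0.9569
19.3649 7.7230 1.8266 0.1740
26.2897 12.5139 3.4492 0.3666 0.0000
32.6005 19.3649 6.4260 0.7723 0.0000 0.0000
38.3518 26.2897 11.7665 1.6273 0.0000 0.0000 0.0000
43.5932 32.6005 19.3649 3.4288 0.0000 0.0000 0.0000 0.0000

Δt=0.09086, u=1.09729, d=0.91134, q=0.52146, disc=e^(-rΔt)=0.99177
k=7 terminal: V=max(K-S,0) → 43.5932 32.6005 19.3649 3.4288 0.0000 0.0000 0.0000 0.0000
k=6: j=0 S=59.1182 intr=38.3518 cont=37.5493 V=38.3518[EX]; j=1 S=71.1803 intr=26.2897 cont=25.4871 V=26.2897[EX]; j=2 S=85.7035 intr=11.7665 cont=10.9639 V=11.7665[EX]; j=3 S=103.1900 intr=0.0000 cont=1.6273 V=1.6273[hold]; j=4 S=124.2443 intr=0.0000 cont=0.0000 V=0.0000[hold]; j=5 S=149.5944 intr=0.0000 cont=0.0000 V=0.0000[hold]; j=6 S=180.1168 intr=0.0000 cont=0.0000 V=0.0000[hold]
k=5: j=0 S=64.8695 intr=32.6005 cont=31.7980 V=32.6005[EX]; j=1 S=78.1051 intr=19.3649 cont=18.5624 V=19.3649[EX]; j=2 S=94.0412 intr=3.4288 cont=6.4260 V=6.4260[hold]; j=3 S=113.2288 intr=0.0000 cont=0.7723 V=0.7723[hold]; j=4 S=136.3314 intr=0.0000 cont=0.0000 V=0.0000[hold]; j=5 S=164.1477 intr=0.0000 cont=0.0000 V=0.0000[hold]
k=4: j=0 S=71.1803 intr=26.2897 cont=25.4871 V=26.2897[EX]; j=1 S=85.7035 intr=11.7665 cont=12.5139 V=12.5139[hold]; j=2 S=103.1900 intr=0.0000 cont=3.4492 V=3.4492[hold]; j=3 S=124.2443 intr=0.0000 cont=0.3666 V=0.3666[hold]; j=4 S=149.5944 intr=0.0000 cont=0.0000 V=0.0000[hold]
k=3: j=0 S=78.1051 intr=19.3649 cont=18.9489 V=19.3649[EX]; j=1 S=94.0412 intr=3.4288 cont=7.7230 V=7.7230[hold]; j=2 S=113.2288 intr=0.0000 cont=1.8266 V=1.8266[hold]; j=3 S=136.3314 intr=0.0000 cont=0.1740 V=0.1740[hold]
k=2: j=0 S=85.7035 intr=11.7665 cont=13.1847 V=13.1847[hold]; j=1 S=103.1900 intr=0.0000 cont=4.6100 V=4.6100[hold]; j=2 S=124.2443 intr=0.0000 cont=0.9569 V=0.9569[hold]
k=1: j=0 S=94.0412 intr=3.4288 cont=8.6416 V=8.6416[hold]; j=1 S=113.2288 intr=0.0000 cont=2.6828 V=2.6828[hold]
k=0: j=0 S=103.1900 intr=0.0000 cont=5.4888 V=5.4888[hold]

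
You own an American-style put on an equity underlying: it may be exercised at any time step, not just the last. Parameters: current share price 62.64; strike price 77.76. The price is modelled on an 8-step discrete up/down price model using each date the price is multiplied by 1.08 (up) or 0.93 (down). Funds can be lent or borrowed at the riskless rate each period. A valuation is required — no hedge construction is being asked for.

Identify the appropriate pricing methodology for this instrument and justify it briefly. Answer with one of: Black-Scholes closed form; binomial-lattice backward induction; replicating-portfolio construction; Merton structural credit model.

framework: binomial-lattice backward induction

Key observation: early exercise of the strike-77.76 put must be checked at each of the 8 dates (spot 62.64), which forces a node-by-node comparison of intrinsic and continuation value backward from expiry.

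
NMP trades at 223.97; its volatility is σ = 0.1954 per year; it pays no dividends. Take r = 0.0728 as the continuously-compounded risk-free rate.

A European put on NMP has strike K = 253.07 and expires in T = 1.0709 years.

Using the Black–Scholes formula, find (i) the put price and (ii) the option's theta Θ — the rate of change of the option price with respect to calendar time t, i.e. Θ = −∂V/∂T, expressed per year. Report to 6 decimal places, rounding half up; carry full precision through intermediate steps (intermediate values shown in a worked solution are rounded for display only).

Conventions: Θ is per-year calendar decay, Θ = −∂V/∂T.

σ√T = 0.1954·√1.0709 = 0.202208
d₁ = (ln(S/K) + (r+σ²/2)T) / (σ√T) = (ln(223.97/253.07) + (0.0728+0.1954²/2)·1.0709) / 0.202208 = (-0.122154 + 0.098406) / 0.202208 = -0.117445
d₂ = d₁ − σ√T = -0.117445 − 0.202208 = -0.319654
e^{−rT} = 0.925000
N(−d₁) = 0.546746,  N(−d₂) = 0.625384
Put price V = K·e^{−rT}·N(−d₂) − S·N(−d₁) = 146.396103 − 122.454783 = 23.941321
φ(d₁) = (1/√(2π))·e^{−d₁²/2} = 0.396200
Θ = −S·φ(d₁)·σ/(2√T) + r·K·e^{−rT}·N(−d₂) = −8.377700 + 10.657636 = 2.279936

price = 23.941321
Θ = 2.279936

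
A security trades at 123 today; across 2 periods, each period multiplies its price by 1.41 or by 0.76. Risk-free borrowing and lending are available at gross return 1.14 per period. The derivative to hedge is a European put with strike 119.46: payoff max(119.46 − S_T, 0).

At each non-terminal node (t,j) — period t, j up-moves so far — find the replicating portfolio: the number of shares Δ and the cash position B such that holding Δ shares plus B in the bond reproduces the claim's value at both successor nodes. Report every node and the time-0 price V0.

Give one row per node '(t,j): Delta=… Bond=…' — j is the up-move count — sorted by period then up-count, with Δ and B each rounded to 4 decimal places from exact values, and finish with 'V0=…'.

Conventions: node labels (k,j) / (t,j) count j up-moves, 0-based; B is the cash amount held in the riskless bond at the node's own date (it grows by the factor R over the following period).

Risk-neutral probability p* = (R−d)/(u−d) = (1.14−0.76)/(1.41−0.76) = 0.5846.
Terminal payoffs: V(2,0)=48.4152, V(2,1)=0.0000, V(2,2)=0.0000
Node (1,0) S=93.4800: V=(p*·0.0000+(1−p*)·48.4152)/1.14=17.6412; Δ=(0.0000−48.4152)/(131.8068−71.0448)=-0.7968; B=V−Δ·S=92.1261
Node (1,1) S=173.4300: V=(p*·0.0000+(1−p*)·0.0000)/1.14=0.0000; Δ=(0.0000−0.0000)/(244.5363−131.8068)=0.0000; B=V−Δ·S=0.0000
Node (0,0) S=123.0000: V=(p*·0.0000+(1−p*)·17.6412)/1.14=6.4280; Δ=(0.0000−17.6412)/(173.4300−93.4800)=-0.2207; B=V−Δ·S=33.5682
Verification: the root portfolio costs Δ(0,0)·S0 + B(0,0) = 6.4280, matching V0.

(0,0): Delta=-0.2207 Bond=33.5682
(1,0): Delta=-0.7968 Bond=92.1261
(1,1): Delta=0.0000 Bond=0.0000
V0=6.4280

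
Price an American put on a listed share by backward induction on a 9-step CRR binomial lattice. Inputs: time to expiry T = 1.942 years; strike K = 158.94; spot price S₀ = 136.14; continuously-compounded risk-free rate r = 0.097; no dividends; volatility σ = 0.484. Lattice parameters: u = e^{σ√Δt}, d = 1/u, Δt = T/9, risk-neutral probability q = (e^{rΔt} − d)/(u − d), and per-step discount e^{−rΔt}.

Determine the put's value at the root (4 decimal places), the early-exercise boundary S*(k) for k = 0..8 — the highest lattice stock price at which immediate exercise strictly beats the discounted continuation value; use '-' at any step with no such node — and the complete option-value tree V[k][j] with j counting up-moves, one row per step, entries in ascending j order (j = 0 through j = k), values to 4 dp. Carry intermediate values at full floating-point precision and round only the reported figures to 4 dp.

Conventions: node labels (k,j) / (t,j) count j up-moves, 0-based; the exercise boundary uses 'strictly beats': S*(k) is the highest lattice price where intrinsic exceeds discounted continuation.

Δt=0.21578  u=1.25211  d=0.79865  q=0.49067  discount=0.97929
step 9 (expiry): payoffs max(K−S,0) = 140.9424 130.7239 114.7036 89.5875 50.2112 0.0000 0.0000 0.0000 0.0000 0.0000
step 8: (k=8,j=0): S=22.5349, K−S=136.4051, hold=133.1130 ⇒ V=136.4051 exercise | (k=8,j=1): S=35.3296, K−S=123.6104, hold=120.3183 ⇒ V=123.6104 exercise | (k=8,j=2): S=55.3887, K−S=103.5513, hold=100.2592 ⇒ V=103.5513 exercise | (k=8,j=3): S=86.8367, K−S=72.1033, hold=68.8112 ⇒ V=72.1033 exercise | (k=8,j=4): S=136.1400, K−S=22.8000, hold=25.0442 ⇒ V=25.0442 continue | (k=8,j=5): S=213.4362, K−S=0.0000, hold=0.0000 ⇒ V=0.0000 continue | (k=8,j=6): S=334.6189, K−S=0.0000, hold=0.0000 ⇒ V=0.0000 continue | (k=8,j=7): S=524.6055, K−S=0.0000, hold=0.0000 ⇒ V=0.0000 continue | (k=8,j=8): S=822.4608, K−S=0.0000, hold=0.0000 ⇒ V=0.0000 continue  boundary S*=86.8367
step 7: (k=7,j=0): S=28.2161, K−S=130.7239, hold=127.4318 ⇒ V=130.7239 exercise | (k=7,j=1): S=44.2364, K−S=114.7036, hold=111.4115 ⇒ V=114.7036 exercise | (k=7,j=2): S=69.3525, K−S=89.5875, hold=86.2954 ⇒ V=89.5875 exercise | (k=7,j=3): S=108.7288, K−S=50.2112, hold=47.9975 ⇒ V=50.2112 exercise | (k=7,j=4): S=170.4617, K−S=0.0000, hold=12.4915 ⇒ V=12.4915 continue | (k=7,j=5): S=267.2448, K−S=0.0000, hold=0.0000 ⇒ V=0.0000 continue | (k=7,j=6): S=418.9784, K−S=0.0000, hold=0.0000 ⇒ V=0.0000 continue | (k=7,j=7): S=656.8618, K−S=0.0000, hold=0.0000 ⇒ V=0.0000 continue  boundary S*=108.7288
step 6: (k=6,j=0): S=35.3296, K−S=123.6104, hold=120.3183 ⇒ V=123.6104 exercise | (k=6,j=1): S=55.3887, K−S=103.5513, hold=100.2592 ⇒ V=103.5513 exercise | (k=6,j=2): S=86.8367, K−S=72.1033, hold=68.8112 ⇒ V=72.1033 exercise | (k=6,j=3): S=136.1400, K−S=22.8000, hold=31.0465 ⇒ V=31.0465 continue | (k=6,j=4): S=213.4362, K−S=0.0000, hold=6.2305 ⇒ V=6.2305 continue | (k=6,j=5): S=334.6189, K−S=0.0000, hold=0.0000 ⇒ V=0.0000 continue | (k=6,j=6): S=524.6055, K−S=0.0000, hold=0.0000 ⇒ V=0.0000 continue  boundary S*=86.8367
step 5: (k=5,j=0): S=44.2364, K−S=114.7036, hold=111.4115 ⇒ V=114.7036 exercise | (k=5,j=1): S=69.3525, K−S=89.5875, hold=86.2954 ⇒ V=89.5875 exercise | (k=5,j=2): S=108.7288, K−S=50.2112, hold=50.8816 ⇒ V=50.8816 continue | (k=5,j=3): S=170.4617, K−S=0.0000, hold=18.4791 ⇒ V=18.4791 continue | (k=5,j=4): S=267.2448, K−S=0.0000, hold=3.1076 ⇒ V=3.1076 continue | (k=5,j=5): S=418.9784, K−S=0.0000, hold=0.0000 ⇒ V=0.0000 continue  boundary S*=69.3525
step 4: (k=4,j=0): S=55.3887, K−S=103.5513, hold=100.2592 ⇒ V=103.5513 exercise | (k=4,j=1): S=86.8367, K−S=72.1033, hold=69.1333 ⇒ V=72.1033 exercise | (k=4,j=2): S=136.1400, K−S=22.8000, hold=34.2580 ⇒ V=34.2580 continue | (k=4,j=3): S=213.4362, K−S=0.0000, hold=10.7102 ⇒ V=10.7102 continue | (k=4,j=4): S=334.6189, K−S=0.0000, hold=1.5500 ⇒ V=1.5500 continue  boundary S*=86.8367
step 3: (k=3,j=0): S=69.3525, K−S=89.5875, hold=86.2954 ⇒ V=89.5875 exercise | (k=3,j=1): S=108.7288, K−S=50.2112, hold=52.4248 ⇒ V=52.4248 continue | (k=3,j=2): S=170.4617, K−S=0.0000, hold=22.2334 ⇒ V=22.2334 continue | (k=3,j=3): S=267.2448, K−S=0.0000, hold=6.0868 ⇒ V=6.0868 continue  boundary S*=69.3525
step 2: (k=2,j=0): S=86.8367, K−S=72.1033, hold=69.8748 ⇒ V=72.1033 exercise | (k=2,j=1): S=136.1400, K−S=22.8000, hold=36.8317 ⇒ V=36.8317 continue | (k=2,j=2): S=213.4362, K−S=0.0000, hold=14.0143 ⇒ V=14.0143 continue  boundary S*=86.8367
step 1: (k=1,j=0): S=108.7288, K−S=50.2112, hold=53.6614 ⇒ V=53.6614 continue | (k=1,j=1): S=170.4617, K−S=0.0000, hold=25.1048 ⇒ V=25.1048 continue  boundary S*=-
step 0: (k=0,j=0): S=136.1400, K−S=22.8000, hold=38.8282 ⇒ V=38.8282 continue  boundary S*=-

price = 38.8282
boundary = - - 86.8367 69.3525 86.8367 69.3525 86.8367 108.7288 86.8367
tree:
38.8282
53.6614 25.1048
72.1033 36.8317 14.0143
89.5875 52.4248 22.2334 6.0868
103.5513 72.1033 34.2580 10.7102 1.5500
114.7036 89.5875 50.8816 18.4791 3.1076 0.0000
123.6104 103.5513 72.1033 31.0465 6.2305 0.0000 0.0000
130.7239 114.7036 89.5875 50.2112 12.4915 0.0000 0.0000 0.0000
136.4051 123.6104 103.5513 72.1033 25.0442 0.0000 0.0000 0.0000 0.0000
140.9424 130.7239 114.7036 89.5875 50.2112 0.0000 0.0000 0.0000 0.0000 0.0000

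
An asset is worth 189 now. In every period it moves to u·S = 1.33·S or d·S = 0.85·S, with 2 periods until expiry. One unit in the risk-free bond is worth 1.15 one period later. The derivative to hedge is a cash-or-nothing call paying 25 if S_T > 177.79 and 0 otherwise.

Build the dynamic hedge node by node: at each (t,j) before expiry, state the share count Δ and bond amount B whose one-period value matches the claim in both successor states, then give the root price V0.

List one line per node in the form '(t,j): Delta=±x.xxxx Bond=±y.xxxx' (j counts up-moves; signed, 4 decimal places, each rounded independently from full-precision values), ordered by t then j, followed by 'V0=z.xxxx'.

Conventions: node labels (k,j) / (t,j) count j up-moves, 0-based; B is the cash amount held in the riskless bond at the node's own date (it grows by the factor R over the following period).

(0,0): Delta=0.0899 Bond=-0.7384
(1,0): Delta=0.3242 Bond=-38.4964
(1,1): Delta=0.0000 Bond=21.7391
V0=16.2453

Under the risk-neutral measure, an up-move has probability p* = (R−d)/(u−d) = 0.6250 and values discount at R = 1.15.
At maturity the claim pays: V(2,0)=0.0000, V(2,1)=25.0000, V(2,2)=25.0000
Node (1,0) S=160.6500: V=(p*·25.0000+(1−p*)·0.0000)/1.15=13.5870; Δ=(25.0000−0.0000)/(213.6645−136.5525)=0.3242; B=V−Δ·S=-38.4964
Node (1,1) S=251.3700: V=(p*·25.0000+(1−p*)·25.0000)/1.15=21.7391; Δ=(25.0000−25.0000)/(334.3221−213.6645)=0.0000; B=V−Δ·S=21.7391
Node (0,0) S=189.0000: V=(p*·21.7391+(1−p*)·13.5870)/1.15=16.2453; Δ=(21.7391−13.5870)/(251.3700−160.6500)=0.0899; B=V−Δ·S=-0.7384
Verification: the root portfolio costs Δ(0,0)·S0 + B(0,0) = 16.2453, matching V0.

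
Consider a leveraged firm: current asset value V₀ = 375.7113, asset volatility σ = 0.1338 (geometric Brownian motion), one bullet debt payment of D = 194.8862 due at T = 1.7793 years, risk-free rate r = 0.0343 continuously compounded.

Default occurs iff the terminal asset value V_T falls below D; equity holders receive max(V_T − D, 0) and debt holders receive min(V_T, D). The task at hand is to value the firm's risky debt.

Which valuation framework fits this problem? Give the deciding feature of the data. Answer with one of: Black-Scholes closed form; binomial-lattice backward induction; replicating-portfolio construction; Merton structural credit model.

Key observation: with the firm-asset dynamics (V₀ = 375.7113) and a single zero-coupon liability of face 194.8862 given, debt value, spread, and default probability all derive from the option view of the balance sheet.

framework: Merton structural credit model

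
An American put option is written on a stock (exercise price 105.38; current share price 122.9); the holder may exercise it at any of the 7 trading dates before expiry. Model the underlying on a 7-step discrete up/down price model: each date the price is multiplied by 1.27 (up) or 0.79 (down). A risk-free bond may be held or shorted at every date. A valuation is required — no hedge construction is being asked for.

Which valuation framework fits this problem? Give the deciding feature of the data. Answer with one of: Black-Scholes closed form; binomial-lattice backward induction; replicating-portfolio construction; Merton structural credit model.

framework: binomial-lattice backward induction

Key observation: the put (strike 105.38 on spot 122.9) is American-style on a 7-step discrete price model, so the early-exercise decision at every node requires stepwise backward valuation — a closed form cannot price the exercise right.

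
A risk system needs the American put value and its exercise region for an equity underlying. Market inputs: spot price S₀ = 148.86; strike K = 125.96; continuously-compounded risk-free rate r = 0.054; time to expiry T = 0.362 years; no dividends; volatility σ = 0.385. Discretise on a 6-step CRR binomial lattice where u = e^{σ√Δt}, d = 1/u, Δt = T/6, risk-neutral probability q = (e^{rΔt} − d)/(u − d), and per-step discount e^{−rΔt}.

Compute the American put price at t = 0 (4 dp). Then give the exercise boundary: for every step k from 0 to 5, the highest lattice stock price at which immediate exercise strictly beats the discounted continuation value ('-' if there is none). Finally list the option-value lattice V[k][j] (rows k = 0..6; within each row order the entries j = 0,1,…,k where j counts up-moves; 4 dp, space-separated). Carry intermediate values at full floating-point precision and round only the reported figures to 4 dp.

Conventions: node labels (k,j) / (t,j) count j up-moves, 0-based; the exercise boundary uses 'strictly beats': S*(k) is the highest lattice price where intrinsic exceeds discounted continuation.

params: Δt=0.06033 u=1.09918 d=0.90977 q=0.49360 e^(-rΔt)=0.99675
t_6 payoffs: 41.5569 23.9839 2.7522 0.0000 0.0000 0.0000 0.0000
t_5: node(5,0) S=92.7745 payoff=33.1855 vs cont=32.7758 → 33.1855 [stop]  node(5,1) S=112.0904 payoff=13.8696 vs cont=13.4599 → 13.8696 [stop]  node(5,2) S=135.4279 payoff=0.0000 vs cont=1.3892 → 1.3892 [wait]  node(5,3) S=163.6243 payoff=0.0000 vs cont=0.0000 → 0.0000 [wait]  node(5,4) S=197.6914 payoff=0.0000 vs cont=0.0000 → 0.0000 [wait]  node(5,5) S=238.8513 payoff=0.0000 vs cont=0.0000 → 0.0000 [wait]  ⇒ S*(5)=112.0904
t_4: node(4,0) S=101.9761 payoff=23.9839 vs cont=23.5742 → 23.9839 [stop]  node(4,1) S=123.2078 payoff=2.7522 vs cont=7.6841 → 7.6841 [wait]  node(4,2) S=148.8600 payoff=0.0000 vs cont=0.7012 → 0.7012 [wait]  node(4,3) S=179.8531 payoff=0.0000 vs cont=0.0000 → 0.0000 [wait]  node(4,4) S=217.2990 payoff=0.0000 vs cont=0.0000 → 0.0000 [wait]  ⇒ S*(4)=101.9761
t_3: node(3,0) S=112.0904 payoff=13.8696 vs cont=15.8864 → 15.8864 [wait]  node(3,1) S=135.4279 payoff=0.0000 vs cont=4.2235 → 4.2235 [wait]  node(3,2) S=163.6243 payoff=0.0000 vs cont=0.3539 → 0.3539 [wait]  node(3,3) S=197.6914 payoff=0.0000 vs cont=0.0000 → 0.0000 [wait]  ⇒ S*(3)=-
t_2: node(2,0) S=123.2078 payoff=2.7522 vs cont=10.0966 → 10.0966 [wait]  node(2,1) S=148.8600 payoff=0.0000 vs cont=2.3060 → 2.3060 [wait]  node(2,2) S=179.8531 payoff=0.0000 vs cont=0.1786 → 0.1786 [wait]  ⇒ S*(2)=-
t_1: node(1,0) S=135.4279 payoff=0.0000 vs cont=6.2308 → 6.2308 [wait]  node(1,1) S=163.6243 payoff=0.0000 vs cont=1.2518 → 1.2518 [wait]  ⇒ S*(1)=-
t_0: node(0,0) S=148.8600 payoff=0.0000 vs cont=3.7609 → 3.7609 [wait]  ⇒ S*(0)=-

price = 3.7609
boundary = - - - - 101.9761 112.0904
tree:
3.7609
6.2308 1.2518
10.0966 2.3060 0.1786
15.8864 4.2235 0.3539 0.0000
23.9839 7.6841 0.7012 0.0000 0.0000
33.1855 13.8696 1.3892 0.0000 0.0000 0.0000
41.5569 23.9839 2.7522 0.0000 0.0000 0.0000 0.0000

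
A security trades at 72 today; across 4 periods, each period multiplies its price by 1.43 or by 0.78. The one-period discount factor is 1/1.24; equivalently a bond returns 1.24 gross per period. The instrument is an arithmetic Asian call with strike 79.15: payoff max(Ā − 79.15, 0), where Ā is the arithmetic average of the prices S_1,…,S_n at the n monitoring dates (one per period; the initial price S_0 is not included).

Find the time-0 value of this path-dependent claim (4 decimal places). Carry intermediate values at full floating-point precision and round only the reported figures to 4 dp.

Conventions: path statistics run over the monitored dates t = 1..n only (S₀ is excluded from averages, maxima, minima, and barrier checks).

With p* = (R−d)/(u−d) = 0.7077, sum probability × payoff across the paths and divide by R^4.
Enumerate all 2^4 = 16 price paths (U = up ×1.43, D = down ×0.78); each path with k up-moves has probability p*^k·(1−p*)^(4−k).
DDDD: Ā=40.1958, payoff=0.0000, prob=0.007301
UDDD: Ā=73.6924, payoff=0.0000, prob=0.017675
DUDD: Ā=61.9924, payoff=0.0000, prob=0.017675
UUDD: Ā=113.6527, payoff=34.5027, prob=0.042793
DDUD: Ā=52.8664, payoff=0.0000, prob=0.017675
UDUD: Ā=96.9217, payoff=17.7717, prob=0.042793
DUUD: Ā=85.2217, payoff=6.0717, prob=0.042793
UUUD: Ā=156.2398, payoff=77.0898, prob=0.103603
DDDU: Ā=45.7481, payoff=0.0000, prob=0.017675
UDDU: Ā=83.8715, payoff=4.7215, prob=0.042793
DUDU: Ā=72.1715, payoff=0.0000, prob=0.042793
UUDU: Ā=132.3145, payoff=53.1645, prob=0.103603
DDUU: Ā=63.0455, payoff=0.0000, prob=0.042793
UDUU: Ā=115.5835, payoff=36.4335, prob=0.103603
DUUU: Ā=103.8835, payoff=24.7335, prob=0.103603
UUUU: Ā=190.4530, payoff=111.3030, prob=0.250829
Price = Σ prob·payoff / R^4 = 50.448736 / 2.364214 = 21.3385

price = 21.3385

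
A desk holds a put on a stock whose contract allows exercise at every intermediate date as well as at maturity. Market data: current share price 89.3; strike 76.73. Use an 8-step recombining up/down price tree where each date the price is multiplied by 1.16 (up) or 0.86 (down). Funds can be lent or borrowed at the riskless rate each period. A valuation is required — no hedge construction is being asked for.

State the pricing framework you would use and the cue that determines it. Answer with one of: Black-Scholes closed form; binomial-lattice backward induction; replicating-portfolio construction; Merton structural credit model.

framework: binomial-lattice backward induction

Key observation: the exercise right at every one of the 8 steps is what matters: each node needs max(76.73 − S, continuation), which only the stepwise tree valuation starting from spot 89.3 delivers.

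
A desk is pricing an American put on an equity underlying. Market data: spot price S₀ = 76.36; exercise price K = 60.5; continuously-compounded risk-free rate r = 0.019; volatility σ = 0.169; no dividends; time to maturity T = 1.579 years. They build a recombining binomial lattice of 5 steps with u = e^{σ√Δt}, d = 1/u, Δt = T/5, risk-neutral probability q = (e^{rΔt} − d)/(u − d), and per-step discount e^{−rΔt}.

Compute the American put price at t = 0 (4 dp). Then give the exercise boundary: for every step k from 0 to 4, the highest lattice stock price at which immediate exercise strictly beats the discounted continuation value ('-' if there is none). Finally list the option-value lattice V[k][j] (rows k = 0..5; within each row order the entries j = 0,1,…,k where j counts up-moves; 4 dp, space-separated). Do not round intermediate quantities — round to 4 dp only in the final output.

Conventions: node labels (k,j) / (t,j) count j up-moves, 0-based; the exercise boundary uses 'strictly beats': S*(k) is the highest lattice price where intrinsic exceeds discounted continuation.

price = 0.8287
boundary = - - - - 52.2256
tree:
0.8287
1.5128 0.1758
2.7217 0.3594 0.0000
4.8058 0.7348 0.0000 0.0000
8.2744 1.5023 0.0000 0.0000 0.0000
13.0061 3.0713 0.0000 0.0000 0.0000 0.0000

Δt=0.31580  u=1.09963  d=0.90940  q=0.50791  discount=0.99402
step 5 (expiry): payoffs max(K−S,0) = 13.0061 3.0713 0.0000 0.0000 0.0000 0.0000
step 4: (k=4,j=0): S=52.2256, K−S=8.2744, hold=7.9124 ⇒ V=8.2744 exercise | (k=4,j=1): S=63.1502, K−S=0.0000, hold=1.5023 ⇒ V=1.5023 continue | (k=4,j=2): S=76.3600, K−S=0.0000, hold=0.0000 ⇒ V=0.0000 continue | (k=4,j=3): S=92.3330, K−S=0.0000, hold=0.0000 ⇒ V=0.0000 continue | (k=4,j=4): S=111.6473, K−S=0.0000, hold=0.0000 ⇒ V=0.0000 continue  boundary S*=52.2256
step 3: (k=3,j=0): S=57.4287, K−S=3.0713, hold=4.8058 ⇒ V=4.8058 continue | (k=3,j=1): S=69.4417, K−S=0.0000, hold=0.7348 ⇒ V=0.7348 continue | (k=3,j=2): S=83.9675, K−S=0.0000, hold=0.0000 ⇒ V=0.0000 continue | (k=3,j=3): S=101.5319, K−S=0.0000, hold=0.0000 ⇒ V=0.0000 continue  boundary S*=-
step 2: (k=2,j=0): S=63.1502, K−S=0.0000, hold=2.7217 ⇒ V=2.7217 continue | (k=2,j=1): S=76.3600, K−S=0.0000, hold=0.3594 ⇒ V=0.3594 continue | (k=2,j=2): S=92.3330, K−S=0.0000, hold=0.0000 ⇒ V=0.0000 continue  boundary S*=-
step 1: (k=1,j=0): S=69.4417, K−S=0.0000, hold=1.5128 ⇒ V=1.5128 continue | (k=1,j=1): S=83.9675, K−S=0.0000, hold=0.1758 ⇒ V=0.1758 continue  boundary S*=-
step 0: (k=0,j=0): S=76.3600, K−S=0.0000, hold=0.8287 ⇒ V=0.8287 continue  boundary S*=-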